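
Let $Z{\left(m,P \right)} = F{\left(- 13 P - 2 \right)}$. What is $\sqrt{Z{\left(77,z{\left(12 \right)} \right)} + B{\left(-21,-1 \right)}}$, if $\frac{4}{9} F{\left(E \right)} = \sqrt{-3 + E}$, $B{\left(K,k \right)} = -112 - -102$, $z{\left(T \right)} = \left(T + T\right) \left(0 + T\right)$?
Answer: $\frac{\sqrt{-40 + 9 i \sqrt{3749}}}{2} \approx 8.004 + 8.606 i$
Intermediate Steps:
$z{\left(T \right)} = 2 T^{2}$ ($z{\left(T \right)} = 2 T T = 2 T^{2}$)
$B{\left(K,k \right)} = -10$ ($B{\left(K,k \right)} = -112 + 102 = -10$)
$F{\left(E \right)} = \frac{9 \sqrt{-3 + E}}{4}$
$Z{\left(m,P \right)} = \frac{9 \sqrt{-5 - 13 P}}{4}$ ($Z{\left(m,P \right)} = \frac{9 \sqrt{-3 - \left(2 + 13 P\right)}}{4} = \frac{9 \sqrt{-5 - 13 P}}{4}$)
$\sqrt{Z{\left(77,z{\left(12 \right)} \right)} + B{\left(-21,-1 \right)}} = \sqrt{\frac{9 \sqrt{-5 - 13 \cdot 2 \cdot 12^{2}}}{4} - 10} = \sqrt{\frac{9 \sqrt{-5 - 13 \cdot 2 \cdot 144}}{4} - 10} = \sqrt{\frac{9 \sqrt{-5 - 3744}}{4} - 10} = \sqrt{\frac{9 \sqrt{-3749}}{4} - 10} = \sqrt{\frac{9 i \sqrt{3749}}{4} - 10} = \sqrt{-10 + \frac{9 i \sqrt{3749}}{4}}$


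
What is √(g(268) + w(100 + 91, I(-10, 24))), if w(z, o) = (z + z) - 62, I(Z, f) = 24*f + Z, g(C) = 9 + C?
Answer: √597 ≈ 24.434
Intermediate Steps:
I(Z, f) = Z + 24*f
w(z, o) = -62 + 2*z (w(z, o) = 2*z - 62 = -62 + 2*z)
√(g(268) + w(100 + 91, I(-10, 24))) = √((9 + 268) + (-62 + 2*(100 + 91))) = √(277 + (-62 + 2*191)) = √(277 + (-62 + 382)) = √(277 + 320) = √597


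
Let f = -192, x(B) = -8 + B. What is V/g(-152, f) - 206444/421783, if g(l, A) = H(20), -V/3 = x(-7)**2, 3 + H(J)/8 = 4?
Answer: -286355077/3374264 ≈ -84.865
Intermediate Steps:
H(J) = 8 (H(J) = -24 + 8*4 = -24 + 32 = 8)
V = -675 (V = -3*(-8 - 7)**2 = -3*(-15)**2 = -3*225 = -675)
g(l, A) = 8
V/g(-152, f) - 206444/421783 = -675/8 - 206444/421783 = -286355077/3374264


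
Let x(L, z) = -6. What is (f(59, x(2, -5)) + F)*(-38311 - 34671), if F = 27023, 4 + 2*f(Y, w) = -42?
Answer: -1970514000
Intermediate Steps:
f(Y, w) = -23 (f(Y, w) = -2 + (1/2)*(-42) = -2 - 21 = -23)
(f(59, x(2, -5)) + F)*(-38311 - 34671) = (-23 + 27023)*(-38311 - 34671) = 27000*(-72982) = -1970514000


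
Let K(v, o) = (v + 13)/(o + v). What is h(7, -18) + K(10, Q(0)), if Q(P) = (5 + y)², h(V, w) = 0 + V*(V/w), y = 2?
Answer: -2477/1062 ≈ -2.3324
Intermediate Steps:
h(V, w) = V²/w (h(V, w) = 0 + V²/w = V²/w)
Q(P) = 49 (Q(P) = (5 + 2)² = 7² = 49)
K(v, o) = (13 + v)/(o + v)
h(7, -18) + K(10, Q(0)) = 7²/(-18) + (13 + 10)/(49 + 10) = 49*(-1/18) + 23/59 = -49/18 + (1/59)*23 = -49/18 + 23/59 = -2477/1062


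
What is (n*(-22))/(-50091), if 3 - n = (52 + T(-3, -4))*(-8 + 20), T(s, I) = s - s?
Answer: -4554/16697 ≈ -0.27274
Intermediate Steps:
T(s, I) = 0
n = -621 (n = 3 - (52 + 0)*(-8 + 20) = 3 - 52*12 = 3 - 1*624 = 3 - 624 = -621)
(n*(-22))/(-50091) = -621*(-22)/(-50091) = 13662*(-1/50091) = -4554/16697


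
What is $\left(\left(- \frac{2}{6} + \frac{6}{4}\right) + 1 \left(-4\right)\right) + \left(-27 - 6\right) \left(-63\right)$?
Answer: $\frac{12457}{6} \approx 2076.2$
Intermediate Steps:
$\left(\left(- \frac{2}{6} + \frac{6}{4}\right) + 1 \left(-4\right)\right) + \left(-27 - 6\right) \left(-63\right) = \left(\left(\left(-2\right) \frac{1}{6} + 6 \cdot \frac{1}{4}\right) - 4\right) + \left(-27 - 6\right) \left(-63\right) = \left(\left(- \frac{1}{3} + \frac{3}{2}\right) - 4\right) - -2079 = \left(\frac{7}{6} - 4\right) + 2079 = - \frac{17}{6} + 2079 = \frac{12457}{6}$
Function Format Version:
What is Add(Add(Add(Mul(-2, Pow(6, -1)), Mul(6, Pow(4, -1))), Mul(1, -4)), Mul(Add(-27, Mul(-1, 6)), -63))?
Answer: Rational(12457, 6) ≈ 2076.2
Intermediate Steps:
Add(Add(Add(Mul(-2, Pow(6, -1)), Mul(6, Pow(4, -1))), Mul(1, -4)), Mul(Add(-27, Mul(-1, 6)), -63)) = Add(Add(Add(Mul(-2, Rational(1, 6)), Mul(6, Rational(1, 4))), -4), Mul(Add(-27, -6), -63)) = Add(Add(Add(Rational(-1, 3), Rational(3, 2)), -4), Mul(-33, -63)) = Add(Add(Rational(7, 6), -4), 2079) = Add(Rational(-17, 6), 2079) = Rational(12457, 6)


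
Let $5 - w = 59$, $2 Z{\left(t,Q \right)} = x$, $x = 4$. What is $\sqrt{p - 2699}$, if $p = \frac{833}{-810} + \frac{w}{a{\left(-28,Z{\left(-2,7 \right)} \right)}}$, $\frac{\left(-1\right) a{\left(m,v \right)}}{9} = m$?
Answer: $\frac{2 i \sqrt{66982895}}{315} \approx 51.964 i$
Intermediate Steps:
$Z{\left(t,Q \right)} = 2$ ($Z{\left(t,Q \right)} = \frac{1}{2} \cdot 4 = 2$)
$w = -54$ ($w = 5 - 59 = -54$)
$a{\left(m,v \right)} = - 9 m$
$p = - \frac{3523}{2835}$ ($p = \frac{833}{-810} - \frac{54}{\left(-9\right) \left(-28\right)} = 833 \left(- \frac{1}{810}\right) - \frac{54}{252} = - \frac{833}{810} - \frac{3}{14} = - \frac{3523}{2835} \approx -1.2427$)
$\sqrt{p - 2699} = \sqrt{- \frac{3523}{2835} - 2699} = \sqrt{- \frac{7655188}{2835}} = \frac{2 i \sqrt{66982895}}{315}$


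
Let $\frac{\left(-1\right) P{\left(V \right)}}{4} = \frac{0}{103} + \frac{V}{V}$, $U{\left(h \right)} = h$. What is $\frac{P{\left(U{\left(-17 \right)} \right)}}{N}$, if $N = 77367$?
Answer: $- \frac{4}{77367} \approx -5.1702 \cdot 10^{-5}$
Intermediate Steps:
$P{\left(V \right)} = -4$ ($P{\left(V \right)} = - 4 \left(\frac{0}{103} + \frac{V}{V}\right) = - 4 \left(0 \cdot \frac{1}{103} + 1\right) = - 4 \left(0 + 1\right) = \left(-4\right) 1 = -4$)
$\frac{P{\left(U{\left(-17 \right)} \right)}}{N} = - \frac{4}{77367}$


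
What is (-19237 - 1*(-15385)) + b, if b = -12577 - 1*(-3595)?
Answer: -12834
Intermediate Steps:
b = -8982 (b = -12577 + 3595 = -8982)
(-19237 - 1*(-15385)) + b = (-19237 - 1*(-15385)) - 8982 = (-19237 + 15385) - 8982 = -3852 - 8982 = -12834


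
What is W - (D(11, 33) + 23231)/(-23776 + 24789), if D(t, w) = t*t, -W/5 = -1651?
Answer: 8338963/1013 ≈ 8232.0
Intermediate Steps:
W = 8255 (W = -5*(-1651) = 8255)
D(t, w) = t**2
W - (D(11, 33) + 23231)/(-23776 + 24789) = 8255 - (11**2 + 23231)/(-23776 + 24789) = 8255 - (121 + 23231)/1013 = 8255 - 23352/1013 = 8338963/1013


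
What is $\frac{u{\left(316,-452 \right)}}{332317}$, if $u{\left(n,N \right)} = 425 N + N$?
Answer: $- \frac{192552}{332317} \approx -0.57942$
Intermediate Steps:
$u{\left(n,N \right)} = 426 N$
$\frac{u{\left(316,-452 \right)}}{332317} = \frac{426 \left(-452\right)}{332317} = \left(-192552\right) \frac{1}{332317} = - \frac{192552}{332317}$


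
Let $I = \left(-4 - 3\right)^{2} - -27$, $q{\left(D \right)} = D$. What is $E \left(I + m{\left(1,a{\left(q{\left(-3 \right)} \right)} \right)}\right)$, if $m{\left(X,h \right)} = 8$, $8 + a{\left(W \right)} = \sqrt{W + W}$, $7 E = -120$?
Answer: $-1440$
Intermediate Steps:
$E = - \frac{120}{7}$ ($E = \frac{1}{7} \left(-120\right) = - \frac{120}{7} \approx -17.143$)
$a{\left(W \right)} = -8 + \sqrt{2} \sqrt{W}$ ($a{\left(W \right)} = -8 + \sqrt{W + W} = -8 + \sqrt{2 W} = -8 + \sqrt{2} \sqrt{W}$)
$I = 76$ ($I = \left(-7\right)^{2} + 27 = 49 + 27 = 76$)
$E \left(I + m{\left(1,a{\left(q{\left(-3 \right)} \right)} \right)}\right) = - \frac{120 \left(76 + 8\right)}{7} = \left(- \frac{120}{7}\right) 84 = -1440$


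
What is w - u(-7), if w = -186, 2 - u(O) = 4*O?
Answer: -216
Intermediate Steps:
u(O) = 2 - 4*O
w - u(-7) = -186 - (2 - 4*(-7)) = -186 - (2 + 28) = -186 - 1*30 = -186 - 30 = -216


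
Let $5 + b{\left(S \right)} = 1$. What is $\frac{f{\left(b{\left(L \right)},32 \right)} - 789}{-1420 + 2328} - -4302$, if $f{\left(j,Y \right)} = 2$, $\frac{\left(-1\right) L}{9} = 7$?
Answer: $\frac{3905429}{908} \approx 4301.1$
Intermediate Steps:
$L = -63$ ($L = \left(-9\right) 7 = -63$)
$b{\left(S \right)} = -4$ ($b{\left(S \right)} = -5 + 1 = -4$)
$\frac{f{\left(b{\left(L \right)},32 \right)} - 789}{-1420 + 2328} - -4302 = \frac{2 - 789}{-1420 + 2328} - -4302 = - \frac{787}{908} + 4302 = \frac{3905429}{908}$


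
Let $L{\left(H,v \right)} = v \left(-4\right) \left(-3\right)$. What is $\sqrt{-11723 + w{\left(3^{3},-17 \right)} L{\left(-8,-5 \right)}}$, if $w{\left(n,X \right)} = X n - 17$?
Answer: $\sqrt{16837} \approx 129.76$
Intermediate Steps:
$L{\left(H,v \right)} = 12 v$ ($L{\left(H,v \right)} = - 4 v \left(-3\right) = 12 v$)
$w{\left(n,X \right)} = -17 + X n$
$\sqrt{-11723 + w{\left(3^{3},-17 \right)} L{\left(-8,-5 \right)}} = \sqrt{-11723 + \left(-17 - 17 \cdot 3^{3}\right) 12 \left(-5\right)} = \sqrt{-11723 + \left(-17 - 459\right) \left(-60\right)} = \sqrt{-11723 - -28560} = \sqrt{-11723 + 28560} = \sqrt{16837}$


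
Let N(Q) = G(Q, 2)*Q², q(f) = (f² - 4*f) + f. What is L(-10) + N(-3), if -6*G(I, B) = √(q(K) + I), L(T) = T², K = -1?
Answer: 197/2 ≈ 98.500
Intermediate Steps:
q(f) = f² - 3*f
G(I, B) = -√(4 + I)/6 (G(I, B) = -√(-(-3 - 1) + I)/6 = -√(-1*(-4) + I)/6 = -√(4 + I)/6)
N(Q) = -Q²*√(4 + Q)/6 (N(Q) = (-√(4 + Q)/6)*Q² = -Q²*√(4 + Q)/6)
L(-10) + N(-3) = (-10)² - ⅙*(-3)²*√(4 - 3) = 100 - ⅙*9*√1 = 100 - ⅙*9*1 = 100 - 3/2 = 197/2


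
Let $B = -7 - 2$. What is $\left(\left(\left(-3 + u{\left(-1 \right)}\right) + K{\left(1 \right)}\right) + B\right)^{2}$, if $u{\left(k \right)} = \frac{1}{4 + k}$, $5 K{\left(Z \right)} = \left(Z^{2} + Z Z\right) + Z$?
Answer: $\frac{27556}{225} \approx 122.47$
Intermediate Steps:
$K{\left(Z \right)} = \frac{Z}{5} + \frac{2 Z^{2}}{5}$ ($K{\left(Z \right)} = \frac{\left(Z^{2} + Z Z\right) + Z}{5} = \frac{\left(Z^{2} + Z^{2}\right) + Z}{5} = \frac{2 Z^{2} + Z}{5} = \frac{Z + 2 Z^{2}}{5} = \frac{Z}{5} + \frac{2 Z^{2}}{5}$)
$B = -9$
$\left(\left(\left(-3 + u{\left(-1 \right)}\right) + K{\left(1 \right)}\right) + B\right)^{2} = \left(\left(\left(-3 + \frac{1}{4 - 1}\right) + \frac{1}{5} \cdot 1 \left(1 + 2 \cdot 1\right)\right) - 9\right)^{2} = \left(\left(\left(-3 + \frac{1}{3}\right) + \frac{1}{5} \cdot 1 \left(1 + 2\right)\right) - 9\right)^{2} = \left(\left(\left(-3 + \frac{1}{3}\right) + \frac{1}{5} \cdot 1 \cdot 3\right) - 9\right)^{2} = \left(\left(- \frac{8}{3} + \frac{3}{5}\right) - 9\right)^{2} = \left(- \frac{31}{15} - 9\right)^{2} = \left(- \frac{166}{15}\right)^{2} = \frac{27556}{225}$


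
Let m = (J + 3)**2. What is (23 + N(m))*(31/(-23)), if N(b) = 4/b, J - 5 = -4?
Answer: -2883/92 ≈ -31.337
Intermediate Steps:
J = 1 (J = 5 - 4 = 1)
m = 16 (m = (1 + 3)**2 = 4**2 = 16)
(23 + N(m))*(31/(-23)) = (23 + 4/16)*(31/(-23)) = (23 + 4*(1/16))*(31*(-1/23)) = (23 + 1/4)*(-31/23) = (93/4)*(-31/23) = -2883/92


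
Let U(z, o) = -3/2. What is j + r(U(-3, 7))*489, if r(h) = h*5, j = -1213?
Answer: -9761/2 ≈ -4880.5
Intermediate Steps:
U(z, o) = -3/2 (U(z, o) = -3*1/2 = -3/2)
r(h) = 5*h
j + r(U(-3, 7))*489 = -1213 + (5*(-3/2))*489 = -1213 - 15/2*489 = -1213 - 7335/2 = -9761/2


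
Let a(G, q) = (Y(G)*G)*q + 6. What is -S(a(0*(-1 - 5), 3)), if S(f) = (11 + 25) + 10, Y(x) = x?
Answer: -46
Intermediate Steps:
a(G, q) = 6 + q*G**2 (a(G, q) = (G*G)*q + 6 = G**2*q + 6 = q*G**2 + 6 = 6 + q*G**2)
S(f) = 46 (S(f) = 36 + 10 = 46)
-S(a(0*(-1 - 5), 3)) = -1*46 = -46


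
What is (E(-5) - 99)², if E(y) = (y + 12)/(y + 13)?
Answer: 616225/64 ≈ 9628.5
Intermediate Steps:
E(y) = (12 + y)/(13 + y)
(E(-5) - 99)² = ((12 - 5)/(13 - 5) - 99)² = (7/8 - 99)² = (-785/8)² = 616225/64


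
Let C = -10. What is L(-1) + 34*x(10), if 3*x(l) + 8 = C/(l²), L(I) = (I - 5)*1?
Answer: -489/5 ≈ -97.800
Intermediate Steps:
L(I) = -5 + I (L(I) = (-5 + I)*1 = -5 + I)
x(l) = -8/3 - 10/(3*l²) (x(l) = -8/3 + (-10/l²)/3 = -8/3 - 10/(3*l²))
L(-1) + 34*x(10) = (-5 - 1) + 34*(-8/3 - 10/3/10²) = -6 + 34*(-8/3 - 10/3*1/100) = -6 + 34*(-8/3 - 1/30) = -6 + 34*(-27/10) = -6 - 459/5 = -489/5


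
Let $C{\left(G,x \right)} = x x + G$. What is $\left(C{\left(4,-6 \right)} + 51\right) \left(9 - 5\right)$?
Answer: $364$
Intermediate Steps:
$C{\left(G,x \right)} = G + x^{2}$ ($C{\left(G,x \right)} = x^{2} + G = G + x^{2}$)
$\left(C{\left(4,-6 \right)} + 51\right) \left(9 - 5\right) = \left(\left(4 + \left(-6\right)^{2}\right) + 51\right) \left(9 - 5\right) = \left(\left(4 + 36\right) + 51\right) 4 = \left(40 + 51\right) 4 = 91 \cdot 4 = 364$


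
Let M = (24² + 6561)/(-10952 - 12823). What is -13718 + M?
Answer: -108717529/7925 ≈ -13718.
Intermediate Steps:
M = -2379/7925 (M = (576 + 6561)/(-23775) = 7137*(-1/23775) = -2379/7925 ≈ -0.30019)
-13718 + M = -13718 - 2379/7925 = -108717529/7925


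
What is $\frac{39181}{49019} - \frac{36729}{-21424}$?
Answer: $\frac{2639832595}{1050183056} \approx 2.5137$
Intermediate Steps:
$\frac{39181}{49019} - \frac{36729}{-21424} = 39181 \cdot \frac{1}{49019} - - \frac{36729}{21424} = \frac{39181}{49019} + \frac{36729}{21424} = \frac{2639832595}{1050183056}$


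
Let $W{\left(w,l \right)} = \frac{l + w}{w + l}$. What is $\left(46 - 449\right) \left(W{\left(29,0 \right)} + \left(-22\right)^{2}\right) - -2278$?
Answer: $-193177$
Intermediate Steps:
$W{\left(w,l \right)} = 1$ ($W{\left(w,l \right)} = \frac{l + w}{l + w} = 1$)
$\left(46 - 449\right) \left(W{\left(29,0 \right)} + \left(-22\right)^{2}\right) - -2278 = \left(46 - 449\right) \left(1 + \left(-22\right)^{2}\right) - -2278 = - 403 \left(1 + 484\right) + 2278 = \left(-403\right) 485 + 2278 = -195455 + 2278 = -193177$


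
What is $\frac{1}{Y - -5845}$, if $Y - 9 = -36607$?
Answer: $- \frac{1}{30753} \approx -3.2517 \cdot 10^{-5}$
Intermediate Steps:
$Y = -36598$ ($Y = 9 - 36607 = -36598$)
$\frac{1}{Y - -5845} = \frac{1}{-36598 - -5845} = \frac{1}{-36598 + 5845} = \frac{1}{-30753} = - \frac{1}{30753}$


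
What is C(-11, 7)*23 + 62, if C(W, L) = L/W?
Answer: 521/11 ≈ 47.364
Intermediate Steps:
C(-11, 7)*23 + 62 = (7/(-11))*23 + 62 = (7*(-1/11))*23 + 62 = -7/11*23 + 62 = -161/11 + 62 = 521/11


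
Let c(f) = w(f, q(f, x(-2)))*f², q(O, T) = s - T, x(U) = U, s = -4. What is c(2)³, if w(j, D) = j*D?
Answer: -4096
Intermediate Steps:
q(O, T) = -4 - T
w(j, D) = D*j
c(f) = -2*f³ (c(f) = ((-4 - 1*(-2))*f)*f² = ((-4 + 2)*f)*f² = (-2*f)*f² = -2*f³)
c(2)³ = (-2*2³)³ = (-2*8)³ = (-16)³ = -4096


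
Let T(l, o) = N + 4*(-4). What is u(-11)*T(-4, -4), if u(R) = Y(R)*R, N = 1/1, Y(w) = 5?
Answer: 825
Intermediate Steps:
N = 1 (N = 1*1 = 1)
u(R) = 5*R
T(l, o) = -15 (T(l, o) = 1 + 4*(-4) = 1 - 16 = -15)
u(-11)*T(-4, -4) = (5*(-11))*(-15) = -55*(-15) = 825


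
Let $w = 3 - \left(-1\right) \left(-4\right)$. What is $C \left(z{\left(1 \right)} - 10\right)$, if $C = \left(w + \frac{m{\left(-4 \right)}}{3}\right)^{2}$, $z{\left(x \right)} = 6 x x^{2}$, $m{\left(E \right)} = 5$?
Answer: $- \frac{16}{9} \approx -1.7778$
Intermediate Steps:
$z{\left(x \right)} = 6 x^{3}$
$w = -1$ ($w = 3 - 4 = -1$)
$C = \frac{4}{9}$ ($C = \left(-1 + \frac{5}{3}\right)^{2} = \left(\frac{2}{3}\right)^{2} = \frac{4}{9} \approx 0.44444$)
$C \left(z{\left(1 \right)} - 10\right) = \frac{4 \left(6 \cdot 1^{3} - 10\right)}{9} = \frac{4 \left(6 \cdot 1 - 10\right)}{9} = \frac{4 \left(6 - 10\right)}{9} = \frac{4}{9} \left(-4\right) = - \frac{16}{9}$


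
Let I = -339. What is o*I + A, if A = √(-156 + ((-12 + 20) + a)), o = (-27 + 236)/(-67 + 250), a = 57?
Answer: -23617/61 + I*√91 ≈ -387.16 + 9.5394*I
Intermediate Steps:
o = 209/183 ≈ 1.1421
A = I*√91 (A = √(-156 + ((-12 + 20) + 57)) = √(-156 + (8 + 57)) = √(-156 + 65) = √(-91) = I*√91 ≈ 9.5394*I)
o*I + A = (209/183)*(-339) + I*√91 = -23617/61 + I*√91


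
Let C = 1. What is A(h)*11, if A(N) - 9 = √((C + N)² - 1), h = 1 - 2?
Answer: 99 + 11*I ≈ 99.0 + 11.0*I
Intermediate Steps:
h = -1
A(N) = 9 + √(-1 + (1 + N)²) (A(N) = 9 + √((1 + N)² - 1) = 9 + √(-1 + (1 + N)²))
A(h)*11 = (9 + √(-(2 - 1)))*11 = (9 + √(-1*1))*11 = (9 + √(-1))*11 = (9 + I)*11 = 99 + 11*I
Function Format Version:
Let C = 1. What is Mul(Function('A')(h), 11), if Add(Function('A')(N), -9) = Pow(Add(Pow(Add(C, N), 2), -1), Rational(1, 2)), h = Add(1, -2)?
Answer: Add(99, Mul(11, I)) ≈ Add(99.000, Mul(11.000, I))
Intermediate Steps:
h = -1
Function('A')(N) = Add(9, Pow(Add(-1, Pow(Add(1, N), 2)), Rational(1, 2))) (Function('A')(N) = Add(9, Pow(Add(Pow(Add(1, N), 2), -1), Rational(1, 2))) = Add(9, Pow(Add(-1, Pow(Add(1, N), 2)), Rational(1, 2))))
Mul(Function('A')(h), 11) = Mul(Add(9, Pow(Mul(-1, Add(2, -1)), Rational(1, 2))), 11) = Mul(Add(9, Pow(Mul(-1, 1), Rational(1, 2))), 11) = Mul(Add(9, Pow(-1, Rational(1, 2))), 11) = Mul(Add(9, I), 11) = Add(99, Mul(11, I))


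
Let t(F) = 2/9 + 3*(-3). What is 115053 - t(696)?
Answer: 1035556/9 ≈ 1.1506e+5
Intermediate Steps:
t(F) = -79/9 (t(F) = 2*(⅑) - 9 = 2/9 - 9 = -79/9)
115053 - t(696) = 115053 - 1*(-79/9) = 115053 + 79/9 = 1035556/9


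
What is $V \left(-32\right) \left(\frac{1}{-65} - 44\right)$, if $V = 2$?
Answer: $\frac{183104}{65} \approx 2817.0$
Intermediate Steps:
$V \left(-32\right) \left(\frac{1}{-65} - 44\right) = 2 \left(-32\right) \left(\frac{1}{-65} - 44\right) = - 64 \left(- \frac{1}{65} - 44\right) = \left(-64\right) \left(- \frac{2861}{65}\right) = \frac{183104}{65}$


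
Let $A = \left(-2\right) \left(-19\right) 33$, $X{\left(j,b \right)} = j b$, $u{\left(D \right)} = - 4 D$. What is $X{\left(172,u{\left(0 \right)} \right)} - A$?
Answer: $-1254$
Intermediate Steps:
$X{\left(j,b \right)} = b j$
$A = 1254$ ($A = 38 \cdot 33 = 1254$)
$X{\left(172,u{\left(0 \right)} \right)} - A = \left(-4\right) 0 \cdot 172 - 1254 = 0 \cdot 172 - 1254 = 0 - 1254 = -1254$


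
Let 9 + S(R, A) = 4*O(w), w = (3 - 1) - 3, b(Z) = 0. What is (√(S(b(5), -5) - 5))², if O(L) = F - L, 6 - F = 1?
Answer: 10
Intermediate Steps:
F = 5 (F = 6 - 1*1 = 6 - 1 = 5)
w = -1 (w = 2 - 3 = -1)
O(L) = 5 - L
S(R, A) = 15 (S(R, A) = -9 + 4*(5 - 1*(-1)) = -9 + 4*(5 + 1) = -9 + 4*6 = -9 + 24 = 15)
(√(S(b(5), -5) - 5))² = (√(15 - 5))² = (√10)² = 10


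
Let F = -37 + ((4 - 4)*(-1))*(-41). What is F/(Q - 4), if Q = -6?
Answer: 37/10 ≈ 3.7000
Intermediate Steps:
F = -37 (F = -37 + (0*(-1))*(-41) = -37 + 0*(-41) = -37 + 0 = -37)
F/(Q - 4) = -37/(-6 - 4) = -37/(-10) = -37*(-1/10) = 37/10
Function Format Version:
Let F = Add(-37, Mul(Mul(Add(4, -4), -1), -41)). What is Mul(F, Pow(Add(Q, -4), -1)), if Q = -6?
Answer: Rational(37, 10) ≈ 3.7000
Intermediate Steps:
F = -37 (F = Add(-37, Mul(Mul(0, -1), -41)) = Add(-37, Mul(0, -41)) = Add(-37, 0) = -37)
Mul(F, Pow(Add(Q, -4), -1)) = Mul(-37, Pow(Add(-6, -4), -1)) = Mul(-37, Pow(-10, -1)) = Mul(-37, Rational(-1, 10)) = Rational(37, 10)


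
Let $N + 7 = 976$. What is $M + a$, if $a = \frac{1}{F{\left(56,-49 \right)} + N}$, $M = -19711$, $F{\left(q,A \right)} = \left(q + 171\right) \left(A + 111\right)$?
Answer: $- \frac{296512572}{15043} \approx -19711.0$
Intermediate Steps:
$F{\left(q,A \right)} = \left(111 + A\right) \left(171 + q\right)$ ($F{\left(q,A \right)} = \left(171 + q\right) \left(111 + A\right) = \left(111 + A\right) \left(171 + q\right)$)
$N = 969$ ($N = -7 + 976 = 969$)
$a = \frac{1}{15043}$ ($a = \frac{1}{\left(18981 + 111 \cdot 56 + 171 \left(-49\right) - 2744\right) + 969} = \frac{1}{\left(18981 + 6216 - 8379 - 2744\right) + 969} = \frac{1}{14074 + 969} = \frac{1}{15043} \approx 6.6476 \cdot 10^{-5}$)
$M + a = -19711 + \frac{1}{15043} = - \frac{296512572}{15043}$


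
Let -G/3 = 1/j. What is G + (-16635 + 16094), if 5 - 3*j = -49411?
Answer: -8911355/16472 ≈ -541.00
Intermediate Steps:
j = 16472 (j = 5/3 - ⅓*(-49411) = 5/3 + 49411/3 = 16472)
G = -3/16472 ≈ -0.00018213
G + (-16635 + 16094) = -3/16472 + (-16635 + 16094) = -3/16472 - 541 = -8911355/16472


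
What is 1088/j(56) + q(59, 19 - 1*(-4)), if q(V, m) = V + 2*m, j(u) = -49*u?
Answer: 35879/343 ≈ 104.60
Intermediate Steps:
1088/j(56) + q(59, 19 - 1*(-4)) = 1088/((-49*56)) + (59 + 2*(19 - 1*(-4))) = 1088/(-2744) + (59 + 2*(19 + 4)) = 1088*(-1/2744) + (59 + 2*23) = -136/343 + (59 + 46) = -136/343 + 105 = 35879/343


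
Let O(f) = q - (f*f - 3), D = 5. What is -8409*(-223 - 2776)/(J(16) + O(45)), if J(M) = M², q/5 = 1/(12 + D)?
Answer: -428716047/30017 ≈ -14282.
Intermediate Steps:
q = 5/17 (q = 5/(12 + 5) = 5/17 ≈ 0.29412)
O(f) = 56/17 - f² (O(f) = 5/17 - (f*f - 3) = 5/17 - (f² - 3) = 5/17 - (-3 + f²) = 5/17 + (3 - f²) = 56/17 - f²)
-8409*(-223 - 2776)/(J(16) + O(45)) = -8409*(-223 - 2776)/(16² + (56/17 - 1*45²)) = -8409*(-2999/(256 + (56/17 - 1*2025))) = -8409*(-2999/(256 + (56/17 - 2025))) = -8409*(-2999/(256 - 34369/17)) = -8409/((-30017/17*(-1/2999))) = -8409/30017/50983 = -8409*50983/30017 = -428716047/30017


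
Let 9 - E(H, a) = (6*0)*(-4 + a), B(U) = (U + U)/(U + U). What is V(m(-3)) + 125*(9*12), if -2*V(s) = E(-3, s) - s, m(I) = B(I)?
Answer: 13496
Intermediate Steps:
B(U) = 1 (B(U) = (2*U)/((2*U)) = (2*U)*(1/(2*U)) = 1)
m(I) = 1
E(H, a) = 9 (E(H, a) = 9 - 6*0*(-4 + a) = 9 - 0*(-4 + a) = 9 - 1*0 = 9 + 0 = 9)
V(s) = -9/2 + s/2 (V(s) = -(9 - s)/2 = -9/2 + s/2)
V(m(-3)) + 125*(9*12) = (-9/2 + (½)*1) + 125*(9*12) = (-9/2 + ½) + 125*108 = -4 + 13500 = 13496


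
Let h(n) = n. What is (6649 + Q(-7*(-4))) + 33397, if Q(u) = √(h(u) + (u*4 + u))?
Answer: 40046 + 2*√42 ≈ 40059.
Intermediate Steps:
Q(u) = √6*√u (Q(u) = √(u + (u*4 + u)) = √(u + (4*u + u)) = √(u + 5*u) = √(6*u) = √6*√u)
(6649 + Q(-7*(-4))) + 33397 = (6649 + √6*√(-7*(-4))) + 33397 = (6649 + √6*√28) + 33397 = (6649 + √6*(2*√7)) + 33397 = (6649 + 2*√42) + 33397 = 40046 + 2*√42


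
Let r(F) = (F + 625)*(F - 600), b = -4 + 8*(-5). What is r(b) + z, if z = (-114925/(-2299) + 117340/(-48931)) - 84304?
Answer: -51568797800177/112492369 ≈ -4.5842e+5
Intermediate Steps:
b = -44 (b = -4 - 40 = -44)
r(F) = (-600 + F)*(625 + F) (r(F) = (625 + F)*(-600 + F) = (-600 + F)*(625 + F))
z = -9478203045661/112492369 (z = (-114925*(-1/2299) + 117340*(-1/48931)) - 84304 = (114925/2299 - 117340/48931) - 84304 = 5353630515/112492369 - 84304 = -9478203045661/112492369 ≈ -84256.)
r(b) + z = (-375000 + (-44)² + 25*(-44)) - 9478203045661/112492369 = (-375000 + 1936 - 1100) - 9478203045661/112492369 = -374164 - 9478203045661/112492369 = -51568797800177/112492369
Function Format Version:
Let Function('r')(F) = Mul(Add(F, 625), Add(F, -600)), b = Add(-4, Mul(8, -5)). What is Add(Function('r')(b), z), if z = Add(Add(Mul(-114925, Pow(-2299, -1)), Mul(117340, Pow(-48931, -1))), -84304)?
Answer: Rational(-51568797800177, 112492369) ≈ -4.5842e+5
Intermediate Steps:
b = -44 (b = Add(-4, -40) = -44)
Function('r')(F) = Mul(Add(-600, F), Add(625, F)) (Function('r')(F) = Mul(Add(625, F), Add(-600, F)) = Mul(Add(-600, F), Add(625, F)))
z = Rational(-9478203045661, 112492369) (z = Add(Add(Mul(-114925, Rational(-1, 2299)), Mul(117340, Rational(-1, 48931))), -84304) = Add(Add(Rational(114925, 2299), Rational(-117340, 48931)), -84304) = Add(Rational(5353630515, 112492369), -84304) = Rational(-9478203045661, 112492369) ≈ -84256.)
Add(Function('r')(b), z) = Add(Add(-375000, Pow(-44, 2), Mul(25, -44)), Rational(-9478203045661, 112492369)) = Add(Add(-375000, 1936, -1100), Rational(-9478203045661, 112492369)) = Add(-374164, Rational(-9478203045661, 112492369)) = Rational(-51568797800177, 112492369)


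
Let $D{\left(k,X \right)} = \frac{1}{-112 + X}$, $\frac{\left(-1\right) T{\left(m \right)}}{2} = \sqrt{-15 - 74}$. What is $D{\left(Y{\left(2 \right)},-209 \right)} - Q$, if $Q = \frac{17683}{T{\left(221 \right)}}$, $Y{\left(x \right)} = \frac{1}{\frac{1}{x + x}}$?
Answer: $- \frac{1}{321} - \frac{17683 i \sqrt{89}}{178} \approx -0.0031153 - 937.2 i$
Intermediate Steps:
$T{\left(m \right)} = - 2 i \sqrt{89}$ ($T{\left(m \right)} = - 2 \sqrt{-15 - 74} = - 2 \sqrt{-89} = - 2 i \sqrt{89}$)
$Y{\left(x \right)} = 2 x$ ($Y{\left(x \right)} = \frac{1}{\frac{1}{2 x}} = \frac{1}{\frac{1}{2} \frac{1}{x}} = 2 x$)
$Q = \frac{17683 i \sqrt{89}}{178}$ ($Q = \frac{17683}{\left(-2\right) i \sqrt{89}} = 17683 \frac{i \sqrt{89}}{178} = \frac{17683 i \sqrt{89}}{178} \approx 937.2 i$)
$D{\left(Y{\left(2 \right)},-209 \right)} - Q = \frac{1}{-112 - 209} - \frac{17683 i \sqrt{89}}{178} = \frac{1}{-321} - \frac{17683 i \sqrt{89}}{178} = - \frac{1}{321} - \frac{17683 i \sqrt{89}}{178}$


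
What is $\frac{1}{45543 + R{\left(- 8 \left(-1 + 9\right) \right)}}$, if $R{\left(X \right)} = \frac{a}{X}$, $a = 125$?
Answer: $\frac{64}{2914627} \approx 2.1958 \cdot 10^{-5}$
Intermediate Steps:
$R{\left(X \right)} = \frac{125}{X}$
$\frac{1}{45543 + R{\left(- 8 \left(-1 + 9\right) \right)}} = \frac{1}{45543 + \frac{125}{\left(-8\right) \left(-1 + 9\right)}} = \frac{1}{45543 + \frac{125}{\left(-8\right) 8}} = \frac{1}{45543 + \frac{125}{-64}} = \frac{1}{45543 + 125 \left(- \frac{1}{64}\right)} = \frac{1}{45543 - \frac{125}{64}} = \frac{1}{\frac{2914627}{64}} = \frac{64}{2914627}$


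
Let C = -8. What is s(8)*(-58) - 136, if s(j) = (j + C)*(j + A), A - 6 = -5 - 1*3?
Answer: -136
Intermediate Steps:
A = -2 (A = 6 + (-5 - 1*3) = 6 + (-5 - 3) = 6 - 8 = -2)
s(j) = (-8 + j)*(-2 + j) (s(j) = (j - 8)*(j - 2) = (-8 + j)*(-2 + j))
s(8)*(-58) - 136 = (16 + 8² - 10*8)*(-58) - 136 = (16 + 64 - 80)*(-58) - 136 = 0*(-58) - 136 = 0 - 136 = -136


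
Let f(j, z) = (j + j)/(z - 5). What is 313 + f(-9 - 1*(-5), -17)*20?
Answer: 3523/11 ≈ 320.27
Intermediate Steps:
f(j, z) = 2*j/(-5 + z) (f(j, z) = (2*j)/(-5 + z) = 2*j/(-5 + z))
313 + f(-9 - 1*(-5), -17)*20 = 313 + (2*(-9 - 1*(-5))/(-5 - 17))*20 = 313 + (2*(-9 + 5)/(-22))*20 = 313 + (2*(-4)*(-1/22))*20 = 313 + (4/11)*20 = 313 + 80/11 = 3523/11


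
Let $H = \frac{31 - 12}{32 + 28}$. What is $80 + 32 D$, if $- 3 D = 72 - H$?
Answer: $- \frac{30808}{45} \approx -684.62$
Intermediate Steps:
$H = \frac{19}{60} \approx 0.31667$
$D = - \frac{4301}{180}$ ($D = - \frac{72 - \frac{19}{60}}{3} = \left(- \frac{1}{3}\right) \frac{4301}{60} = - \frac{4301}{180} \approx -23.894$)
$80 + 32 D = 80 + 32 \left(- \frac{4301}{180}\right) = 80 - \frac{34408}{45} = - \frac{30808}{45}$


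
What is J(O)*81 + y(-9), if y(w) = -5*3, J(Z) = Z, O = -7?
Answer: -582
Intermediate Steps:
y(w) = -15
J(O)*81 + y(-9) = -7*81 - 15 = -567 - 15 = -582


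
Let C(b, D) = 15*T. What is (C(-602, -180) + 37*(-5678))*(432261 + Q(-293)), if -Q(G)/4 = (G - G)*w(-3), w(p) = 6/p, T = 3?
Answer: -90792532701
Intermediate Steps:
C(b, D) = 45 (C(b, D) = 15*3 = 45)
Q(G) = 0 (Q(G) = -4*(G - G)*6/(-3) = -0*6*(-⅓) = -0*(-2) = -4*0 = 0)
(C(-602, -180) + 37*(-5678))*(432261 + Q(-293)) = (45 + 37*(-5678))*(432261 + 0) = (45 - 210086)*432261 = -210041*432261 = -90792532701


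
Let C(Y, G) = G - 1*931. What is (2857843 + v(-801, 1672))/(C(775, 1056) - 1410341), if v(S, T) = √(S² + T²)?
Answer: -2857843/1410216 - √3437185/1410216 ≈ -2.0278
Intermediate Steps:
C(Y, G) = -931 + G (C(Y, G) = G - 931 = -931 + G)
(2857843 + v(-801, 1672))/(C(775, 1056) - 1410341) = (2857843 + √((-801)² + 1672²))/((-931 + 1056) - 1410341) = (2857843 + √(641601 + 2795584))/(125 - 1410341) = (2857843 + √3437185)/(-1410216) = (2857843 + √3437185)*(-1/1410216) = -2857843/1410216 - √3437185/1410216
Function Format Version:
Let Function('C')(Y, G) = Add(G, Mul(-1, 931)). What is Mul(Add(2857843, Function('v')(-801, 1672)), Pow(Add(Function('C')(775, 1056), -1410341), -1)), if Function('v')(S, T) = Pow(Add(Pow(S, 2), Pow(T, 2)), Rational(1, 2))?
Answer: Add(Rational(-2857843, 1410216), Mul(Rational(-1, 1410216), Pow(3437185, Rational(1, 2)))) ≈ -2.0278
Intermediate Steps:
Function('C')(Y, G) = Add(-931, G) (Function('C')(Y, G) = Add(G, -931) = Add(-931, G))
Mul(Add(2857843, Function('v')(-801, 1672)), Pow(Add(Function('C')(775, 1056), -1410341), -1)) = Mul(Add(2857843, Pow(Add(Pow(-801, 2), Pow(1672, 2)), Rational(1, 2))), Pow(Add(Add(-931, 1056), -1410341), -1)) = Mul(Add(2857843, Pow(Add(641601, 2795584), Rational(1, 2))), Pow(Add(125, -1410341), -1)) = Mul(Add(2857843, Pow(3437185, Rational(1, 2))), Pow(-1410216, -1)) = Mul(Add(2857843, Pow(3437185, Rational(1, 2))), Rational(-1, 1410216)) = Add(Rational(-2857843, 1410216), Mul(Rational(-1, 1410216), Pow(3437185, Rational(1, 2))))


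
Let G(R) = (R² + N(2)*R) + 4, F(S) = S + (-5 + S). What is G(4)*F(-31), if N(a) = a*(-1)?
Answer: -804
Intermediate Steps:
N(a) = -a
F(S) = -5 + 2*S
G(R) = 4 + R² - 2*R (G(R) = (R² + (-1*2)*R) + 4 = (R² - 2*R) + 4 = 4 + R² - 2*R)
G(4)*F(-31) = (4 + 4² - 2*4)*(-5 + 2*(-31)) = (4 + 16 - 8)*(-5 - 62) = 12*(-67) = -804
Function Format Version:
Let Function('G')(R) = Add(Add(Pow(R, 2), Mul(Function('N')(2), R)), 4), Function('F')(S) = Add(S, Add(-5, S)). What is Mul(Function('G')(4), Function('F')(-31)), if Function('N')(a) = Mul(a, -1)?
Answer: -804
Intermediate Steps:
Function('N')(a) = Mul(-1, a)
Function('F')(S) = Add(-5, Mul(2, S))
Function('G')(R) = Add(4, Pow(R, 2), Mul(-2, R)) (Function('G')(R) = Add(Add(Pow(R, 2), Mul(Mul(-1, 2), R)), 4) = Add(Add(Pow(R, 2), Mul(-2, R)), 4) = Add(4, Pow(R, 2), Mul(-2, R)))
Mul(Function('G')(4), Function('F')(-31)) = Mul(Add(4, Pow(4, 2), Mul(-2, 4)), Add(-5, Mul(2, -31))) = Mul(Add(4, 16, -8), Add(-5, -62)) = Mul(12, -67) = -804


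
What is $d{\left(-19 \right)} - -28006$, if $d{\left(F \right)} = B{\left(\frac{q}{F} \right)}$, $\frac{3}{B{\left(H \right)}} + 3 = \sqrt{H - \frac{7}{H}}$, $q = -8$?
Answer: $\frac{35763206}{1277} - \frac{2 i \sqrt{93594}}{1277} \approx 28006.0 - 0.47914 i$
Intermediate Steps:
$B{\left(H \right)} = \frac{3}{-3 + \sqrt{H - \frac{7}{H}}}$
$d{\left(F \right)} = \frac{3}{-3 + \sqrt{- \frac{8}{F} + \frac{7 F}{8}}}$ ($d{\left(F \right)} = \frac{3}{-3 + \sqrt{- \frac{8}{F} - \frac{7}{\left(-8\right) \frac{1}{F}}}} = \frac{3}{-3 + \sqrt{- \frac{8}{F} - 7 \left(- \frac{F}{8}\right)}} = \frac{3}{-3 + \sqrt{- \frac{8}{F} + \frac{7 F}{8}}}$)
$d{\left(-19 \right)} - -28006 = \frac{12}{-12 + \sqrt{2} \sqrt{- \frac{64}{-19} + 7 \left(-19\right)}} - -28006 = \frac{12}{-12 + \sqrt{2} \sqrt{\left(-64\right) \left(- \frac{1}{19}\right) - 133}} + 28006 = \frac{12}{-12 + \sqrt{2} \sqrt{\frac{64}{19} - 133}} + 28006 = \frac{12}{-12 + \sqrt{2} \sqrt{- \frac{2463}{19}}} + 28006 = \frac{12}{-12 + \sqrt{2} \frac{i \sqrt{46797}}{19}} + 28006 = \frac{12}{-12 + \frac{i \sqrt{93594}}{19}} + 28006 = 28006 + \frac{12}{-12 + \frac{i \sqrt{93594}}{19}}$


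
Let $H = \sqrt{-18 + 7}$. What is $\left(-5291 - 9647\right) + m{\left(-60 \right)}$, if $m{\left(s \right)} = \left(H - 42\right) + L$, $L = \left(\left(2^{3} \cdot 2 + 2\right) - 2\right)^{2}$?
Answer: $-14724 + i \sqrt{11} \approx -14724.0 + 3.3166 i$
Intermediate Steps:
$L = 256$ ($L = \left(\left(8 \cdot 2 + 2\right) - 2\right)^{2} = \left(\left(16 + 2\right) - 2\right)^{2} = \left(18 - 2\right)^{2} = 16^{2} = 256$)
$H = i \sqrt{11}$ ($H = \sqrt{-11} = i \sqrt{11} \approx 3.3166 i$)
$m{\left(s \right)} = 214 + i \sqrt{11}$ ($m{\left(s \right)} = \left(i \sqrt{11} - 42\right) + 256 = \left(-42 + i \sqrt{11}\right) + 256 = 214 + i \sqrt{11}$)
$\left(-5291 - 9647\right) + m{\left(-60 \right)} = \left(-5291 - 9647\right) + \left(214 + i \sqrt{11}\right) = -14938 + \left(214 + i \sqrt{11}\right) = -14724 + i \sqrt{11}$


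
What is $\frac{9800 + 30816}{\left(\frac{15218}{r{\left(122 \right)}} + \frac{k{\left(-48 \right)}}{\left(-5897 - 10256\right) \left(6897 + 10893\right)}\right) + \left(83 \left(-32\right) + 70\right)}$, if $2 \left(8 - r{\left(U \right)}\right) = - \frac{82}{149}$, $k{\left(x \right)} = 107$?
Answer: $- \frac{4796982271599120}{88225458222217} \approx -54.372$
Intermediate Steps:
$r{\left(U \right)} = \frac{1233}{149}$ ($r{\left(U \right)} = 8 - \frac{\left(-82\right) \frac{1}{149}}{2} = 8 - - \frac{41}{149} = 8 + \frac{41}{149} = \frac{1233}{149}$)
$\frac{9800 + 30816}{\left(\frac{15218}{r{\left(122 \right)}} + \frac{k{\left(-48 \right)}}{\left(-5897 - 10256\right) \left(6897 + 10893\right)}\right) + \left(83 \left(-32\right) + 70\right)} = \frac{9800 + 30816}{\left(\frac{15218}{\frac{1233}{149}} + \frac{107}{\left(-5897 - 10256\right) \left(6897 + 10893\right)}\right) + \left(83 \left(-32\right) + 70\right)} = \frac{40616}{\left(15218 \cdot \frac{149}{1233} + \frac{107}{\left(-16153\right) 17790}\right) + \left(-2656 + 70\right)} = \frac{40616}{\left(\frac{2267482}{1233} + \frac{107}{-287361870}\right) - 2586} = \frac{40616}{\left(\frac{2267482}{1233} + 107 \left(- \frac{1}{287361870}\right)\right) - 2586} = \frac{40616}{\left(\frac{2267482}{1233} - \frac{107}{287361870}\right) - 2586} = \frac{40616}{\frac{217195955859803}{118105728570} - 2586} = \frac{40616}{- \frac{88225458222217}{118105728570}} = 40616 \left(- \frac{118105728570}{88225458222217}\right) = - \frac{4796982271599120}{88225458222217}$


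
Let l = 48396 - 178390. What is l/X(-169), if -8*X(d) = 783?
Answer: 1039952/783 ≈ 1328.2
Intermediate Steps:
l = -129994
X(d) = -783/8 (X(d) = -⅛*783 = -783/8)
l/X(-169) = -129994/(-783/8) = -129994*(-8/783) = 1039952/783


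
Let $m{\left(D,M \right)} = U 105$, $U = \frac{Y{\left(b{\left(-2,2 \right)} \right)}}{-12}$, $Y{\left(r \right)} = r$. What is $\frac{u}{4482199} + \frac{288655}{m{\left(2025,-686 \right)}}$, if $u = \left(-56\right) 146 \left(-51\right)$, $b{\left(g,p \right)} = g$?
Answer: $\frac{517526579770}{31375393} \approx 16495.0$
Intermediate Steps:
$u = 416976$ ($u = \left(-8176\right) \left(-51\right) = 416976$)
$U = \frac{1}{6}$ ($U = - \frac{2}{-12} = \left(-2\right) \left(- \frac{1}{12}\right) = \frac{1}{6} \approx 0.16667$)
$m{\left(D,M \right)} = \frac{35}{2}$ ($m{\left(D,M \right)} = \frac{1}{6} \cdot 105 = \frac{35}{2}$)
$\frac{u}{4482199} + \frac{288655}{m{\left(2025,-686 \right)}} = \frac{416976}{4482199} + \frac{288655}{\frac{35}{2}} = 416976 \cdot \frac{1}{4482199} + 288655 \cdot \frac{2}{35} = \frac{416976}{4482199} + \frac{115462}{7} = \frac{517526579770}{31375393}$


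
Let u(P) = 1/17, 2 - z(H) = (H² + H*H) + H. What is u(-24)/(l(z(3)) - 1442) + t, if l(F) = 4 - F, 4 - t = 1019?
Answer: -24484846/24123 ≈ -1015.0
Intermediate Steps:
z(H) = 2 - H - 2*H² (z(H) = 2 - ((H² + H*H) + H) = 2 - ((H² + H²) + H) = 2 - (2*H² + H) = 2 - (H + 2*H²) = 2 + (-H - 2*H²) = 2 - H - 2*H²)
t = -1015 (t = 4 - 1*1019 = 4 - 1019 = -1015)
u(P) = 1/17
u(-24)/(l(z(3)) - 1442) + t = (1/17)/((4 - (2 - 1*3 - 2*3²)) - 1442) - 1015 = (1/17)/((4 - (2 - 3 - 2*9)) - 1442) - 1015 = (1/17)/((4 - (2 - 3 - 18)) - 1442) - 1015 = (1/17)/((4 - 1*(-19)) - 1442) - 1015 = (1/17)/((4 + 19) - 1442) - 1015 = (1/17)/(23 - 1442) - 1015 = (1/17)/(-1419) - 1015 = -1/1419*1/17 - 1015 = -1/24123 - 1015 = -24484846/24123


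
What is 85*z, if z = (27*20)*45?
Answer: 2065500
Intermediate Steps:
z = 24300 (z = 540*45 = 24300)
85*z = 85*24300 = 2065500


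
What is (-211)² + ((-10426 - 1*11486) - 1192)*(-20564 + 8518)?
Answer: 278355305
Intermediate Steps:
(-211)² + ((-10426 - 1*11486) - 1192)*(-20564 + 8518) = 44521 + ((-10426 - 11486) - 1192)*(-12046) = 44521 + (-21912 - 1192)*(-12046) = 44521 - 23104*(-12046) = 44521 + 278310784 = 278355305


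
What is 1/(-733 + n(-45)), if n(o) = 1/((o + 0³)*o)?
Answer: -2025/1484324 ≈ -0.0013643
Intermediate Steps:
n(o) = o⁻² (n(o) = 1/((o + 0)*o) = 1/(o*o) = o⁻²)
1/(-733 + n(-45)) = 1/(-733 + (-45)⁻²) = 1/(-733 + 1/2025) = 1/(-1484324/2025) = -2025/1484324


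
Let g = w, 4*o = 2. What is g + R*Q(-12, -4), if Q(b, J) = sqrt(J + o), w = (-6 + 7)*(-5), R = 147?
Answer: -5 + 147*I*sqrt(14)/2 ≈ -5.0 + 275.01*I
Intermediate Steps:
o = 1/2 (o = (1/4)*2 = 1/2 ≈ 0.50000)
w = -5 (w = 1*(-5) = -5)
Q(b, J) = sqrt(1/2 + J) (Q(b, J) = sqrt(J + 1/2) = sqrt(1/2 + J))
g = -5
g + R*Q(-12, -4) = -5 + 147*(sqrt(2 + 4*(-4))/2) = -5 + 147*(sqrt(2 - 16)/2) = -5 + 147*(sqrt(-14)/2) = -5 + 147*((I*sqrt(14))/2) = -5 + 147*(I*sqrt(14)/2) = -5 + 147*I*sqrt(14)/2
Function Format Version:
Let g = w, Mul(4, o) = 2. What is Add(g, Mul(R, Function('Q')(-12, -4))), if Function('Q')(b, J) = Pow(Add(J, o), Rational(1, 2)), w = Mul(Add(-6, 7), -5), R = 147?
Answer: Add(-5, Mul(Rational(147, 2), I, Pow(14, Rational(1, 2)))) ≈ Add(-5.0000, Mul(275.01, I))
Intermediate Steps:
o = Rational(1, 2) (o = Mul(Rational(1, 4), 2) = Rational(1, 2) ≈ 0.50000)
w = -5 (w = Mul(1, -5) = -5)
Function('Q')(b, J) = Pow(Add(Rational(1, 2), J), Rational(1, 2)) (Function('Q')(b, J) = Pow(Add(J, Rational(1, 2)), Rational(1, 2)) = Pow(Add(Rational(1, 2), J), Rational(1, 2)))
g = -5
Add(g, Mul(R, Function('Q')(-12, -4))) = Add(-5, Mul(147, Mul(Rational(1, 2), Pow(Add(2, Mul(4, -4)), Rational(1, 2))))) = Add(-5, Mul(147, Mul(Rational(1, 2), Pow(Add(2, -16), Rational(1, 2))))) = Add(-5, Mul(147, Mul(Rational(1, 2), Pow(-14, Rational(1, 2))))) = Add(-5, Mul(147, Mul(Rational(1, 2), Mul(I, Pow(14, Rational(1, 2)))))) = Add(-5, Mul(147, Mul(Rational(1, 2), I, Pow(14, Rational(1, 2))))) = Add(-5, Mul(Rational(147, 2), I, Pow(14, Rational(1, 2))))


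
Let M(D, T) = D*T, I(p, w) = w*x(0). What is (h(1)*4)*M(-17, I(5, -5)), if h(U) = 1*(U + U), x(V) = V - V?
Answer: 0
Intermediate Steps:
x(V) = 0
h(U) = 2*U (h(U) = 1*(2*U) = 2*U)
I(p, w) = 0 (I(p, w) = w*0 = 0)
(h(1)*4)*M(-17, I(5, -5)) = ((2*1)*4)*(-17*0) = (2*4)*0 = 8*0 = 0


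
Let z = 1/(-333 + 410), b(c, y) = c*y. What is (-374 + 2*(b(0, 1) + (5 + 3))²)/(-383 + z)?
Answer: 3157/4915 ≈ 0.64232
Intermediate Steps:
z = 1/77 ≈ 0.012987
(-374 + 2*(b(0, 1) + (5 + 3))²)/(-383 + z) = (-374 + 2*(0*1 + (5 + 3))²)/(-383 + 1/77) = (-374 + 2*(0 + 8)²)/(-29490/77) = (-374 + 2*8²)*(-77/29490) = (-374 + 2*64)*(-77/29490) = (-374 + 128)*(-77/29490) = -246*(-77/29490) = 3157/4915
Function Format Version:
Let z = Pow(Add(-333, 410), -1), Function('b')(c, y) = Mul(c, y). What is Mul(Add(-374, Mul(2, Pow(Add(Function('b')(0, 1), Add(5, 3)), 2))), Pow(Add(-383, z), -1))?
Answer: Rational(3157, 4915) ≈ 0.64232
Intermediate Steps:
z = Rational(1, 77) (z = Pow(77, -1) = Rational(1, 77) ≈ 0.012987)
Mul(Add(-374, Mul(2, Pow(Add(Function('b')(0, 1), Add(5, 3)), 2))), Pow(Add(-383, z), -1)) = Mul(Add(-374, Mul(2, Pow(Add(Mul(0, 1), Add(5, 3)), 2))), Pow(Add(-383, Rational(1, 77)), -1)) = Mul(Add(-374, Mul(2, Pow(Add(0, 8), 2))), Pow(Rational(-29490, 77), -1)) = Mul(Add(-374, Mul(2, Pow(8, 2))), Rational(-77, 29490)) = Mul(Add(-374, Mul(2, 64)), Rational(-77, 29490)) = Mul(Add(-374, 128), Rational(-77, 29490)) = Mul(-246, Rational(-77, 29490)) = Rational(3157, 4915)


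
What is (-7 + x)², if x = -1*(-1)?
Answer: 36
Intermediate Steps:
x = 1
(-7 + x)² = (-7 + 1)² = (-6)² = 36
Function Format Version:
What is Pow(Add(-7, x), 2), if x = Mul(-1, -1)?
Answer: 36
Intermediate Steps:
x = 1
Pow(Add(-7, x), 2) = Pow(Add(-7, 1), 2) = Pow(-6, 2) = 36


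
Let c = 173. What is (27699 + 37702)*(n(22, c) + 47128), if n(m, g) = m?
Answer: 3083657150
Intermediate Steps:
(27699 + 37702)*(n(22, c) + 47128) = (27699 + 37702)*(22 + 47128) = 65401*47150 = 3083657150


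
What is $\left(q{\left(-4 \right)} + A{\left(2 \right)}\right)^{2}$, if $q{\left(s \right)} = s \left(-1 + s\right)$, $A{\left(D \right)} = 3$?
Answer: $529$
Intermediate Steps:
$\left(q{\left(-4 \right)} + A{\left(2 \right)}\right)^{2} = \left(- 4 \left(-1 - 4\right) + 3\right)^{2} = \left(\left(-4\right) \left(-5\right) + 3\right)^{2} = \left(20 + 3\right)^{2} = 23^{2} = 529$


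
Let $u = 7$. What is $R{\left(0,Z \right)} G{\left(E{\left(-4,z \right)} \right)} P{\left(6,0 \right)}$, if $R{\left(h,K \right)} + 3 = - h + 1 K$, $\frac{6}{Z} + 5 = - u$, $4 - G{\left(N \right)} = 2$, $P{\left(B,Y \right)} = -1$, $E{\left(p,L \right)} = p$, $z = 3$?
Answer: $7$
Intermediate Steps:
$G{\left(N \right)} = 2$ ($G{\left(N \right)} = 4 - 2 = 2$)
$Z = - \frac{1}{2}$ ($Z = \frac{6}{-5 - 7} = \frac{6}{-12} = 6 \left(- \frac{1}{12}\right) = - \frac{1}{2} \approx -0.5$)
$R{\left(h,K \right)} = -3 + K - h$ ($R{\left(h,K \right)} = -3 + \left(- h + 1 K\right) = -3 + \left(- h + K\right) = -3 + \left(K - h\right) = -3 + K - h$)
$R{\left(0,Z \right)} G{\left(E{\left(-4,z \right)} \right)} P{\left(6,0 \right)} = \left(-3 - \frac{1}{2} - 0\right) 2 \left(-1\right) = \left(-3 - \frac{1}{2} + 0\right) 2 \left(-1\right) = \left(- \frac{7}{2}\right) 2 \left(-1\right) = \left(-7\right) \left(-1\right) = 7$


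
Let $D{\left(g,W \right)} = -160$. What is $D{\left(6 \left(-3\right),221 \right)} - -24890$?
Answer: $24730$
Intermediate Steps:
$D{\left(6 \left(-3\right),221 \right)} - -24890 = -160 - -24890 = -160 + 24890 = 24730$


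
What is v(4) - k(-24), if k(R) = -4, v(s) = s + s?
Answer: 12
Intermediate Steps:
v(s) = 2*s
v(4) - k(-24) = 2*4 - 1*(-4) = 8 + 4 = 12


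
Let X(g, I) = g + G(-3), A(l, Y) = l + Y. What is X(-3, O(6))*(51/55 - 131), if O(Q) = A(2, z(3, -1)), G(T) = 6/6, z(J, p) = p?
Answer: 14308/55 ≈ 260.15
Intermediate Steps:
G(T) = 1 (G(T) = 6*(1/6) = 1)
A(l, Y) = Y + l
O(Q) = 1 (O(Q) = -1 + 2 = 1)
X(g, I) = 1 + g (X(g, I) = g + 1 = 1 + g)
X(-3, O(6))*(51/55 - 131) = (1 - 3)*(51/55 - 131) = -2*(51*(1/55) - 131) = -2*(51/55 - 131) = -2*(-7154/55) = 14308/55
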